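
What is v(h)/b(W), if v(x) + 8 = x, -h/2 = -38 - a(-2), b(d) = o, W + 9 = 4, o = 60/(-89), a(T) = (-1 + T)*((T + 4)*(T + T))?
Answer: -2581/15 ≈ -172.07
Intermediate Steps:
a(T) = 2*T*(-1 + T)*(4 + T) (a(T) = (-1 + T)*((4 + T)*(2*T)) = (-1 + T)*(2*T*(4 + T)) = 2*T*(-1 + T)*(4 + T))
o = -60/89 (o = 60*(-1/89) = -60/89 ≈ -0.67416)
W = -5 (W = -9 + 4 = -5)
b(d) = -60/89
h = 124 (h = -2*(-38 - 2*(-2)*(-4 + (-2)² + 3*(-2))) = -2*(-38 - 2*(-2)*(-4 + 4 - 6)) = -2*(-38 - 2*(-2)*(-6)) = -2*(-38 - 1*24) = -2*(-38 - 24) = -2*(-62) = 124)
v(x) = -8 + x
v(h)/b(W) = (-8 + 124)/(-60/89) = 116*(-89/60) = -2581/15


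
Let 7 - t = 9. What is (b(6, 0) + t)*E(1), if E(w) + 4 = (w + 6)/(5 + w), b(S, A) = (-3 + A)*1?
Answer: 85/6 ≈ 14.167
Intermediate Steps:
t = -2 (t = 7 - 1*9 = 7 - 9 = -2)
b(S, A) = -3 + A
E(w) = -4 + (6 + w)/(5 + w) (E(w) = -4 + (w + 6)/(5 + w) = -4 + (6 + w)/(5 + w))
(b(6, 0) + t)*E(1) = ((-3 + 0) - 2)*((-14 - 3*1)/(5 + 1)) = (-3 - 2)*((-14 - 3)/6) = -5*(-17)/6 = -5*(-17/6) = 85/6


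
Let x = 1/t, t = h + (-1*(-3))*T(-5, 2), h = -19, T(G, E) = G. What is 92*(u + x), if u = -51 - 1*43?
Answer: -147062/17 ≈ -8650.7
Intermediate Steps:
u = -94 (u = -51 - 43 = -94)
t = -34 (t = -19 - 1*(-3)*(-5) = -19 + 3*(-5) = -19 - 15 = -34)
x = -1/34 (x = 1/(-34) = -1/34 ≈ -0.029412)
92*(u + x) = 92*(-94 - 1/34) = 92*(-3197/34) = -147062/17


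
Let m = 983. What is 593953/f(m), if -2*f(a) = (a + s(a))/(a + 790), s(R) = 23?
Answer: -1053078669/503 ≈ -2.0936e+6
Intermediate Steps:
f(a) = -(23 + a)/(2*(790 + a)) (f(a) = -(a + 23)/(2*(a + 790)) = -(23 + a)/(2*(790 + a)))
593953/f(m) = 593953/(((-23 - 1*983)/(2*(790 + 983)))) = 593953/(((½)*(-23 - 983)/1773)) = 593953/(((½)*(1/1773)*(-1006))) = 593953/(-503/1773) = 593953*(-1773/503) = -1053078669/503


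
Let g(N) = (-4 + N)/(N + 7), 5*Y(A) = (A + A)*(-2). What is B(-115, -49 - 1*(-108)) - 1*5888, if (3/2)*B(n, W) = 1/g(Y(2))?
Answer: -82441/14 ≈ -5888.6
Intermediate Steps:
Y(A) = -4*A/5 (Y(A) = ((A + A)*(-2))/5 = ((2*A)*(-2))/5 = (-4*A)/5 = -4*A/5)
g(N) = (-4 + N)/(7 + N)
B(n, W) = -9/14 (B(n, W) = 2/(3*(((-4 - 4/5*2)/(7 - 4/5*2)))) = 2/(3*(((-4 - 8/5)/(7 - 8/5)))) = 2/(3*((-28/5/(27/5)))) = 2/(3*(((5/27)*(-28/5)))) = 2/(3*(-28/27)) = (2/3)*(-27/28) = -9/14)
B(-115, -49 - 1*(-108)) - 1*5888 = -9/14 - 1*5888 = -9/14 - 5888 = -82441/14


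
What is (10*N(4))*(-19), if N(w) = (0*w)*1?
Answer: 0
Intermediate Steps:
N(w) = 0 (N(w) = 0*1 = 0)
(10*N(4))*(-19) = (10*0)*(-19) = 0*(-19) = 0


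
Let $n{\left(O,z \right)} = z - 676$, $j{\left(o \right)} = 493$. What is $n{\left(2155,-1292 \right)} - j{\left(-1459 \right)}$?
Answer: $-2461$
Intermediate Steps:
$n{\left(O,z \right)} = -676 + z$
$n{\left(2155,-1292 \right)} - j{\left(-1459 \right)} = \left(-676 - 1292\right) - 493 = -1968 - 493 = -2461$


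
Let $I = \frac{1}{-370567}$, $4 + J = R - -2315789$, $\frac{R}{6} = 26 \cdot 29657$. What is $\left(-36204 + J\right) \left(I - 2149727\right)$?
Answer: $- \frac{5501501268365880330}{370567} \approx -1.4846 \cdot 10^{13}$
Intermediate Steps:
$R = 4626492$ ($R = 6 \cdot 26 \cdot 29657 = 6 \cdot 771082 = 4626492$)
$J = 6942277$ ($J = -4 + \left(4626492 - -2315789\right) = -4 + \left(4626492 + 2315789\right) = -4 + 6942281 = 6942277$)
$I = - \frac{1}{370567} \approx -2.6986 \cdot 10^{-6}$
$\left(-36204 + J\right) \left(I - 2149727\right) = \left(-36204 + 6942277\right) \left(- \frac{1}{370567} - 2149727\right) = 6906073 \left(- \frac{796617885210}{370567}\right) = - \frac{5501501268365880330}{370567}$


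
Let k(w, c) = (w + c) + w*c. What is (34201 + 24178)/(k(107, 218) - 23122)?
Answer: 58379/529 ≈ 110.36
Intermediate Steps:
k(w, c) = c + w + c*w (k(w, c) = (c + w) + c*w = c + w + c*w)
(34201 + 24178)/(k(107, 218) - 23122) = (34201 + 24178)/((218 + 107 + 218*107) - 23122) = 58379/((218 + 107 + 23326) - 23122) = 58379/(23651 - 23122) = 58379/529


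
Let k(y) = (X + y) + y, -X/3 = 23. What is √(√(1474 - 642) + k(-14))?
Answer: √(-97 + 8*√13) ≈ 8.2556*I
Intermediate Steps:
X = -69 (X = -3*23 = -69)
k(y) = -69 + 2*y (k(y) = (-69 + y) + y = -69 + 2*y)
√(√(1474 - 642) + k(-14)) = √(√(1474 - 642) + (-69 + 2*(-14))) = √(√832 + (-69 - 28)) = √(8*√13 - 97) = √(-97 + 8*√13)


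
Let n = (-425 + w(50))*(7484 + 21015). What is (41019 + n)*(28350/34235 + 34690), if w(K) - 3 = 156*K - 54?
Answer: 1209468144749500/167 ≈ 7.2423e+12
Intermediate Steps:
w(K) = -51 + 156*K (w(K) = 3 + (156*K - 54) = 3 + (-54 + 156*K) = -51 + 156*K)
n = 208726676 (n = (-425 + (-51 + 156*50))*(7484 + 21015) = (-425 + (-51 + 7800))*28499 = (-425 + 7749)*28499 = 7324*28499 = 208726676)
(41019 + n)*(28350/34235 + 34690) = (41019 + 208726676)*(28350/34235 + 34690) = 208767695*(28350*(1/34235) + 34690) = 208767695*(5670/6847 + 34690) = 208767695*(237528100/6847) = 1209468144749500/167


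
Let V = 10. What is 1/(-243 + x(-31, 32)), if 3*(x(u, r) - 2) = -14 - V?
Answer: -1/249 ≈ -0.0040161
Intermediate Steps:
x(u, r) = -6 (x(u, r) = 2 + (-14 - 1*10)/3 = 2 + (-14 - 10)/3 = 2 + (1/3)*(-24) = 2 - 8 = -6)
1/(-243 + x(-31, 32)) = 1/(-243 - 6) = 1/(-249) = -1/249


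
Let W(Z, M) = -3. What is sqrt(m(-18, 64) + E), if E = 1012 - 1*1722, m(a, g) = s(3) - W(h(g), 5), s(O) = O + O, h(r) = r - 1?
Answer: I*sqrt(701) ≈ 26.476*I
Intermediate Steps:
h(r) = -1 + r
s(O) = 2*O
m(a, g) = 9 (m(a, g) = 2*3 - 1*(-3) = 6 + 3 = 9)
E = -710 (E = 1012 - 1722 = -710)
sqrt(m(-18, 64) + E) = sqrt(9 - 710) = sqrt(-701) = I*sqrt(701)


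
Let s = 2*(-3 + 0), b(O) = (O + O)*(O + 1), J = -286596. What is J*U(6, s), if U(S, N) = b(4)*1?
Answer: -11463840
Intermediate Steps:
b(O) = 2*O*(1 + O) (b(O) = (2*O)*(1 + O) = 2*O*(1 + O))
s = -6 (s = 2*(-3) = -6)
U(S, N) = 40 (U(S, N) = (2*4*(1 + 4))*1 = (2*4*5)*1 = 40*1 = 40)
J*U(6, s) = -286596*40 = -11463840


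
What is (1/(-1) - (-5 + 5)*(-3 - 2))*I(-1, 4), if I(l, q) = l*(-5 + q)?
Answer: -1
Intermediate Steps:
(1/(-1) - (-5 + 5)*(-3 - 2))*I(-1, 4) = (1/(-1) - (-5 + 5)*(-3 - 2))*(-(-5 + 4)) = (-1 - 0*(-5))*(-1*(-1)) = (-1 - 1*0)*1 = (-1 + 0)*1 = -1*1 = -1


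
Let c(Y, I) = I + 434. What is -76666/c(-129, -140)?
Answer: -38333/147 ≈ -260.77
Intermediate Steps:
c(Y, I) = 434 + I
-76666/c(-129, -140) = -76666/(434 - 140) = -76666/294 = -76666*1/294 = -38333/147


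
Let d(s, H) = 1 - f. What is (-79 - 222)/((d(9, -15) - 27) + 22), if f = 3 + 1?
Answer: 301/8 ≈ 37.625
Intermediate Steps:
f = 4
d(s, H) = -3 (d(s, H) = 1 - 1*4 = 1 - 4 = -3)
(-79 - 222)/((d(9, -15) - 27) + 22) = (-79 - 222)/((-3 - 27) + 22) = -301/(-30 + 22) = -301/(-8) = -301*(-1/8) = 301/8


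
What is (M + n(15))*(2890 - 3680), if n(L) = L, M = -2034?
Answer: 1595010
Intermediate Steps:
(M + n(15))*(2890 - 3680) = (-2034 + 15)*(2890 - 3680) = -2019*(-790) = 1595010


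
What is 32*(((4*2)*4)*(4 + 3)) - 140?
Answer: 7028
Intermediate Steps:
32*(((4*2)*4)*(4 + 3)) - 140 = 32*((8*4)*7) - 140 = 32*(32*7) - 140 = 32*224 - 140 = 7168 - 140 = 7028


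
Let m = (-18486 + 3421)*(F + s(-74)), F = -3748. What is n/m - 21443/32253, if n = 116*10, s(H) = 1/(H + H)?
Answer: -35837139517087/53905282799745 ≈ -0.66482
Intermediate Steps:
s(H) = 1/(2*H)
m = 8356630825/148 (m = (-18486 + 3421)*(-3748 + (1/2)/(-74)) = -15065*(-3748 + (1/2)*(-1/74)) = -15065*(-3748 - 1/148) = -15065*(-554705/148) = 8356630825/148 ≈ 5.6464e+7)
n = 1160
n/m - 21443/32253 = 1160/(8356630825/148) - 21443/32253 = 1160*(148/8356630825) - 21443*1/32253 = 34336/1671326165 - 21443/32253 = -35837139517087/53905282799745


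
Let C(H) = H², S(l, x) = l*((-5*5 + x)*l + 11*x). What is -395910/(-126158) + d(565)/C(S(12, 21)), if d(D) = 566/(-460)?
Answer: 219562894783043/69964431138720 ≈ 3.1382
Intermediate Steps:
d(D) = -283/230 (d(D) = 566*(-1/460) = -283/230)
S(l, x) = l*(11*x + l*(-25 + x)) (S(l, x) = l*((-25 + x)*l + 11*x) = l*(l*(-25 + x) + 11*x) = l*(11*x + l*(-25 + x)))
-395910/(-126158) + d(565)/C(S(12, 21)) = -395910/(-126158) - 283*1/(144*(-25*12 + 11*21 + 12*21)²)/230 = -395910*(-1/126158) - 283*1/(144*(-300 + 231 + 252)²)/230 = 197955/63079 - 283/(230*((12*183)²)) = 197955/63079 - 283/(230*(2196²)) = 197955/63079 - 283/230/4822416 = 197955/63079 - 283/230*1/4822416 = 197955/63079 - 283/1109155680 = 219562894783043/69964431138720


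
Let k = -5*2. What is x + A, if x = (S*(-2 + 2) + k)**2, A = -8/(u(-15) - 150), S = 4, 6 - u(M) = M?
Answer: 12908/129 ≈ 100.06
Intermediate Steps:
u(M) = 6 - M
k = -10
A = 8/129 (A = -8/((6 - 1*(-15)) - 150) = -8/((6 + 15) - 150) = -8/(21 - 150) = -8/(-129) = -8*(-1/129) = 8/129 ≈ 0.062016)
x = 100 (x = (4*(-2 + 2) - 10)**2 = (4*0 - 10)**2 = (0 - 10)**2 = (-10)**2 = 100)
x + A = 100 + 8/129 = 12908/129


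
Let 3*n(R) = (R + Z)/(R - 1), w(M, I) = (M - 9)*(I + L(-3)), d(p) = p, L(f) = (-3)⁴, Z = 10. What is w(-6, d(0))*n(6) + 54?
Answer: -1242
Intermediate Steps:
L(f) = 81
w(M, I) = (-9 + M)*(81 + I) (w(M, I) = (M - 9)*(I + 81) = (-9 + M)*(81 + I))
n(R) = (10 + R)/(3*(-1 + R)) (n(R) = ((R + 10)/(R - 1))/3 = ((10 + R)/(-1 + R))/3 = (10 + R)/(3*(-1 + R)))
w(-6, d(0))*n(6) + 54 = (-729 - 9*0 + 81*(-6) + 0*(-6))*((10 + 6)/(3*(-1 + 6))) + 54 = (-729 + 0 - 486 + 0)*((⅓)*16/5) + 54 = -405*16/5 + 54 = -1215*16/15 + 54 = -1296 + 54 = -1242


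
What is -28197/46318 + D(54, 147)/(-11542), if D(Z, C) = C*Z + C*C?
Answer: -423501930/133650589 ≈ -3.1687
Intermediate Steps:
D(Z, C) = C² + C*Z (D(Z, C) = C*Z + C² = C² + C*Z)
-28197/46318 + D(54, 147)/(-11542) = -28197/46318 + (147*(147 + 54))/(-11542) = -28197*1/46318 + (147*201)*(-1/11542) = -28197/46318 + 29547*(-1/11542) = -28197/46318 - 29547/11542 = -423501930/133650589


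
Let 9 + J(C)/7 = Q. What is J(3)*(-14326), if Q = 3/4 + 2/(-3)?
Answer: 5365087/6 ≈ 8.9418e+5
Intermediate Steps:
Q = 1/12 (Q = 3*(¼) + 2*(-⅓) = ¾ - ⅔ = 1/12 ≈ 0.083333)
J(C) = -749/12 (J(C) = -63 + 7*(1/12) = -63 + 7/12 = -749/12)
J(3)*(-14326) = -749/12*(-14326) = 5365087/6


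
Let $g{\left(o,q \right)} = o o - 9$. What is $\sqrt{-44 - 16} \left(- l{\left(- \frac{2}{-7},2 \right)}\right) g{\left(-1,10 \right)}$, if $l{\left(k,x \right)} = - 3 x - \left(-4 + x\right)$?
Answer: $- 64 i \sqrt{15} \approx - 247.87 i$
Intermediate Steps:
$g{\left(o,q \right)} = -9 + o^{2}$ ($g{\left(o,q \right)} = o^{2} - 9 = -9 + o^{2}$)
$l{\left(k,x \right)} = 4 - 4 x$
$\sqrt{-44 - 16} \left(- l{\left(- \frac{2}{-7},2 \right)}\right) g{\left(-1,10 \right)} = \sqrt{-44 - 16} \left(- (4 - 8)\right) \left(-9 + \left(-1\right)^{2}\right) = \sqrt{-60} \left(- (4 - 8)\right) \left(-9 + 1\right) = 2 i \sqrt{15} \left(\left(-1\right) \left(-4\right)\right) \left(-8\right) = 2 i \sqrt{15} \cdot 4 \left(-8\right) = 8 i \sqrt{15} \left(-8\right) = - 64 i \sqrt{15}$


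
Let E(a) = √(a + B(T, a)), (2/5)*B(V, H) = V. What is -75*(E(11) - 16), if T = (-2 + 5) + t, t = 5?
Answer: 1200 - 75*√31 ≈ 782.42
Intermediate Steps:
T = 8 (T = (-2 + 5) + 5 = 3 + 5 = 8)
B(V, H) = 5*V/2
E(a) = √(20 + a) (E(a) = √(a + (5/2)*8) = √(a + 20) = √(20 + a))
-75*(E(11) - 16) = -75*(√(20 + 11) - 16) = -75*(√31 - 16) = -75*(-16 + √31) = 1200 - 75*√31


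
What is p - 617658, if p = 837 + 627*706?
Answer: -174159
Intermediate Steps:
p = 443499 (p = 837 + 442662 = 443499)
p - 617658 = 443499 - 617658 = -174159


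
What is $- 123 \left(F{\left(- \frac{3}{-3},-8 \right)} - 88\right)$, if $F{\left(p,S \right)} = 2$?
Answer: $10578$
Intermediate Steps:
$- 123 \left(F{\left(- \frac{3}{-3},-8 \right)} - 88\right) = - 123 \left(2 - 88\right) = \left(-123\right) \left(-86\right) = 10578$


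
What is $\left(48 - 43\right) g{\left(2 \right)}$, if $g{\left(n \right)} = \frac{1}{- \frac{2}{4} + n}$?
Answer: $\frac{10}{3} \approx 3.3333$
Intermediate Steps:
$g{\left(n \right)} = \frac{1}{- \frac{1}{2} + n}$ ($g{\left(n \right)} = \frac{1}{\left(-2\right) \frac{1}{4} + n} = \frac{1}{- \frac{1}{2} + n}$)
$\left(48 - 43\right) g{\left(2 \right)} = \left(48 - 43\right) \frac{2}{-1 + 2 \cdot 2} = 5 \frac{2}{-1 + 4} = 5 \cdot \frac{2}{3} = \frac{10}{3}$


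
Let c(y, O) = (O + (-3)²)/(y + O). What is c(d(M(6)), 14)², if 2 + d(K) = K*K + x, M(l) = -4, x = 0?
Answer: 529/784 ≈ 0.67474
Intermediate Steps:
d(K) = -2 + K² (d(K) = -2 + (K*K + 0) = -2 + (K² + 0) = -2 + K²)
c(y, O) = (9 + O)/(O + y) (c(y, O) = (O + 9)/(O + y) = (9 + O)/(O + y))
c(d(M(6)), 14)² = ((9 + 14)/(14 + (-2 + (-4)²)))² = (23/(14 + (-2 + 16)))² = (23/(14 + 14))² = (23/28)² = 529/784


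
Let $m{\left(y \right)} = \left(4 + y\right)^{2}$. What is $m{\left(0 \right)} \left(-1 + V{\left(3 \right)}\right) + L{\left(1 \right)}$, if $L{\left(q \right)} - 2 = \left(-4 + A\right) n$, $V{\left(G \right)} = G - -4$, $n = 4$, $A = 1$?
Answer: $86$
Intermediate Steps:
$V{\left(G \right)} = 4 + G$ ($V{\left(G \right)} = G + 4 = 4 + G$)
$L{\left(q \right)} = -10$ ($L{\left(q \right)} = 2 + \left(-4 + 1\right) 4 = 2 - 12 = -10$)
$m{\left(0 \right)} \left(-1 + V{\left(3 \right)}\right) + L{\left(1 \right)} = \left(4 + 0\right)^{2} \left(-1 + \left(4 + 3\right)\right) - 10 = 4^{2} \left(-1 + 7\right) - 10 = 16 \cdot 6 - 10 = 96 - 10 = 86$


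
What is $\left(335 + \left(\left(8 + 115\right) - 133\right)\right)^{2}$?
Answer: $105625$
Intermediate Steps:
$\left(335 + \left(\left(8 + 115\right) - 133\right)\right)^{2} = \left(335 + \left(123 - 133\right)\right)^{2} = \left(335 - 10\right)^{2} = 325^{2} = 105625$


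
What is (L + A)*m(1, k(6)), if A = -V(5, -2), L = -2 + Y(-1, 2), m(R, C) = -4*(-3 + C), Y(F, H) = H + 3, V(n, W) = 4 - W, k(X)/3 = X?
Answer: 180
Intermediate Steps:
k(X) = 3*X
Y(F, H) = 3 + H
m(R, C) = 12 - 4*C
L = 3 (L = -2 + (3 + 2) = -2 + 5 = 3)
A = -6 (A = -(4 - 1*(-2)) = -(4 + 2) = -1*6 = -6)
(L + A)*m(1, k(6)) = (3 - 6)*(12 - 12*6) = -3*(12 - 4*18) = -3*(12 - 72) = -3*(-60) = 180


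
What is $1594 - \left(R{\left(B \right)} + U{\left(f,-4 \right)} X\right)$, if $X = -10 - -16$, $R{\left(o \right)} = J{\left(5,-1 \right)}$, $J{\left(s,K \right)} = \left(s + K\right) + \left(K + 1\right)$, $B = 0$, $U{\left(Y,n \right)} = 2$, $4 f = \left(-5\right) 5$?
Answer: $1578$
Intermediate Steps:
$f = - \frac{25}{4}$ ($f = \frac{\left(-5\right) 5}{4} = \frac{1}{4} \left(-25\right) = - \frac{25}{4} \approx -6.25$)
$J{\left(s,K \right)} = 1 + s + 2 K$ ($J{\left(s,K \right)} = \left(K + s\right) + \left(1 + K\right) = 1 + s + 2 K$)
$R{\left(o \right)} = 4$ ($R{\left(o \right)} = 1 + 5 + 2 \left(-1\right) = 1 + 5 - 2 = 4$)
$X = 6$ ($X = -10 + 16 = 6$)
$1594 - \left(R{\left(B \right)} + U{\left(f,-4 \right)} X\right) = 1594 - \left(4 + 2 \cdot 6\right) = 1594 - \left(4 + 12\right) = 1594 - 16 = 1578$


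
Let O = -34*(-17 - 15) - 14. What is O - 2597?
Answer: -1523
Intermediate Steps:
O = 1074 (O = -34*(-32) - 14 = 1088 - 14 = 1074)
O - 2597 = 1074 - 2597 = -1523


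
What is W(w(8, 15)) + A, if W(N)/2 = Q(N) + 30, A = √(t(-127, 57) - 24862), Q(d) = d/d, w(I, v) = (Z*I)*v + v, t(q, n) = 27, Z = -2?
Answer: 62 + I*√24835 ≈ 62.0 + 157.59*I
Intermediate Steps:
w(I, v) = v - 2*I*v (w(I, v) = (-2*I)*v + v = -2*I*v + v = v - 2*I*v)
Q(d) = 1
A = I*√24835 (A = √(27 - 24862) = √(-24835) = I*√24835 ≈ 157.59*I)
W(N) = 62 (W(N) = 2*(1 + 30) = 2*31 = 62)
W(w(8, 15)) + A = 62 + I*√24835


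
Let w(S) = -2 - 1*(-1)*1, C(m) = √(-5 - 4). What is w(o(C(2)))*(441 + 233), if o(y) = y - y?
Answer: -674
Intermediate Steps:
C(m) = 3*I (C(m) = √(-9) = 3*I)
o(y) = 0
w(S) = -1 (w(S) = -2 + 1*1 = -2 + 1 = -1)
w(o(C(2)))*(441 + 233) = -(441 + 233) = -1*674 = -674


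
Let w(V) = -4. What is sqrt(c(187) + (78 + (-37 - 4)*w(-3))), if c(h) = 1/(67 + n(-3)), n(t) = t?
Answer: 3*sqrt(1721)/8 ≈ 15.557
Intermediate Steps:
c(h) = 1/64 (c(h) = 1/(67 - 3) = 1/64)
sqrt(c(187) + (78 + (-37 - 4)*w(-3))) = sqrt(1/64 + (78 + (-37 - 4)*(-4))) = sqrt(1/64 + (78 - 41*(-4))) = sqrt(1/64 + (78 + 164)) = sqrt(1/64 + 242) = sqrt(15489/64) = 3*sqrt(1721)/8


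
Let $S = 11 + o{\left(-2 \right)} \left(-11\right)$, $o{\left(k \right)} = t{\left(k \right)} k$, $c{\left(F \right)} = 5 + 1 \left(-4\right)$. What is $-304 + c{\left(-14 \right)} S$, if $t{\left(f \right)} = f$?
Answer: $-337$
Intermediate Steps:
$c{\left(F \right)} = 1$ ($c{\left(F \right)} = 5 - 4 = 1$)
$o{\left(k \right)} = k^{2}$ ($o{\left(k \right)} = k k = k^{2}$)
$S = -33$ ($S = 11 + \left(-2\right)^{2} \left(-11\right) = 11 + 4 \left(-11\right) = 11 - 44 = -33$)
$-304 + c{\left(-14 \right)} S = -304 + 1 \left(-33\right) = -304 - 33 = -337$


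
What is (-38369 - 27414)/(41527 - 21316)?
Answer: -65783/20211 ≈ -3.2548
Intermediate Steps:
(-38369 - 27414)/(41527 - 21316) = -65783/20211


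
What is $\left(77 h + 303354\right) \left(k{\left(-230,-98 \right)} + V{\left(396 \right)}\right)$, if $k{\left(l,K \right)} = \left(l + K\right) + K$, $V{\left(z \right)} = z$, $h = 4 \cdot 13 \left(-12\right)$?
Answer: $-7659180$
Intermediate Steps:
$h = -624$ ($h = 52 \left(-12\right) = -624$)
$k{\left(l,K \right)} = l + 2 K$ ($k{\left(l,K \right)} = \left(K + l\right) + K = l + 2 K$)
$\left(77 h + 303354\right) \left(k{\left(-230,-98 \right)} + V{\left(396 \right)}\right) = \left(77 \left(-624\right) + 303354\right) \left(\left(-230 + 2 \left(-98\right)\right) + 396\right) = \left(-48048 + 303354\right) \left(\left(-230 - 196\right) + 396\right) = 255306 \left(-426 + 396\right) = 255306 \left(-30\right) = -7659180$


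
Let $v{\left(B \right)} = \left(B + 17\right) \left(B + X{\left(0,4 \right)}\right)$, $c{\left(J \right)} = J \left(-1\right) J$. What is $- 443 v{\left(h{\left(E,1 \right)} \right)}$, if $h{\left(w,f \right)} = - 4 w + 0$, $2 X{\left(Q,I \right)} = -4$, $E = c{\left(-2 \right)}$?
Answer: $-204666$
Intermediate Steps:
$c{\left(J \right)} = - J^{2}$ ($c{\left(J \right)} = - J J = - J^{2}$)
$E = -4$ ($E = - \left(-2\right)^{2} = \left(-1\right) 4 = -4$)
$X{\left(Q,I \right)} = -2$ ($X{\left(Q,I \right)} = \frac{1}{2} \left(-4\right) = -2$)
$h{\left(w,f \right)} = - 4 w$
$v{\left(B \right)} = \left(-2 + B\right) \left(17 + B\right)$ ($v{\left(B \right)} = \left(B + 17\right) \left(B - 2\right) = \left(17 + B\right) \left(-2 + B\right) = \left(-2 + B\right) \left(17 + B\right)$)
$- 443 v{\left(h{\left(E,1 \right)} \right)} = - 443 \left(-34 + \left(\left(-4\right) \left(-4\right)\right)^{2} + 15 \left(\left(-4\right) \left(-4\right)\right)\right) = - 443 \left(-34 + 16^{2} + 15 \cdot 16\right) = - 443 \left(-34 + 256 + 240\right) = \left(-443\right) 462 = -204666$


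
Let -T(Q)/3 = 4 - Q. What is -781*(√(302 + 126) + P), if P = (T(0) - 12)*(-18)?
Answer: -337392 - 1562*√107 ≈ -3.5355e+5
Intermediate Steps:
T(Q) = -12 + 3*Q (T(Q) = -3*(4 - Q) = -12 + 3*Q)
P = 432 (P = ((-12 + 3*0) - 12)*(-18) = ((-12 + 0) - 12)*(-18) = (-12 - 12)*(-18) = -24*(-18) = 432)
-781*(√(302 + 126) + P) = -781*(√(302 + 126) + 432) = -781*(√428 + 432) = -781*(2*√107 + 432) = -781*(432 + 2*√107) = -337392 - 1562*√107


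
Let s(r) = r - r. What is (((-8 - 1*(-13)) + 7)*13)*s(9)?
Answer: 0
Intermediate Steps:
s(r) = 0
(((-8 - 1*(-13)) + 7)*13)*s(9) = (((-8 - 1*(-13)) + 7)*13)*0 = (((-8 + 13) + 7)*13)*0 = ((5 + 7)*13)*0 = (12*13)*0 = 156*0 = 0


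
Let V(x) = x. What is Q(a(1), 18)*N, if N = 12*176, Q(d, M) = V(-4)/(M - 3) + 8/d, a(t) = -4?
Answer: -23936/5 ≈ -4787.2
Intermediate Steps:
Q(d, M) = -4/(-3 + M) + 8/d (Q(d, M) = -4/(M - 3) + 8/d = -4/(-3 + M) + 8/d)
N = 2112
Q(a(1), 18)*N = (4*(-6 - 1*(-4) + 2*18)/(-4*(-3 + 18)))*2112 = (4*(-¼)*(-6 + 4 + 36)/15)*2112 = (4*(-¼)*(1/15)*34)*2112 = -34/15*2112 = -23936/5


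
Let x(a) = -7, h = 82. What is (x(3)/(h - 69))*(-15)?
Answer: 105/13 ≈ 8.0769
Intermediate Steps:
(x(3)/(h - 69))*(-15) = (-7/(82 - 69))*(-15) = (-7/13)*(-15) = ((1/13)*(-7))*(-15) = -7/13*(-15) = 105/13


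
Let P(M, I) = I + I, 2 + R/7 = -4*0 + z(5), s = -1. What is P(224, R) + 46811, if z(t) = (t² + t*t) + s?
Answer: 47469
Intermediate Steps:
z(t) = -1 + 2*t² (z(t) = (t² + t*t) - 1 = (t² + t²) - 1 = 2*t² - 1 = -1 + 2*t²)
R = 329 (R = -14 + 7*(-4*0 + (-1 + 2*5²)) = -14 + 7*(0 + (-1 + 2*25)) = -14 + 7*(0 + (-1 + 50)) = -14 + 7*(0 + 49) = -14 + 7*49 = -14 + 343 = 329)
P(M, I) = 2*I
P(224, R) + 46811 = 2*329 + 46811 = 658 + 46811 = 47469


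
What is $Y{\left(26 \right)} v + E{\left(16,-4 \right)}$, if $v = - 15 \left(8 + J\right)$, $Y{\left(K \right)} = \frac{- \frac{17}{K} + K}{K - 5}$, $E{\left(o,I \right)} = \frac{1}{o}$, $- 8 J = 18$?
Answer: $- \frac{151479}{1456} \approx -104.04$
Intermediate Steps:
$J = - \frac{9}{4}$ ($J = \left(- \frac{1}{8}\right) 18 = - \frac{9}{4} \approx -2.25$)
$Y{\left(K \right)} = \frac{K - \frac{17}{K}}{-5 + K}$
$v = - \frac{345}{4}$ ($v = - 15 \left(8 - \frac{9}{4}\right) = \left(-15\right) \frac{23}{4} = - \frac{345}{4} \approx -86.25$)
$Y{\left(26 \right)} v + E{\left(16,-4 \right)} = \frac{-17 + 26^{2}}{26 \left(-5 + 26\right)} \left(- \frac{345}{4}\right) + \frac{1}{16} = \frac{-17 + 676}{26 \cdot 21} \left(- \frac{345}{4}\right) + \frac{1}{16} = \frac{1}{26} \cdot \frac{1}{21} \cdot 659 \left(- \frac{345}{4}\right) + \frac{1}{16} = \frac{659}{546} \left(- \frac{345}{4}\right) + \frac{1}{16} = - \frac{75785}{728} + \frac{1}{16} = - \frac{151479}{1456}$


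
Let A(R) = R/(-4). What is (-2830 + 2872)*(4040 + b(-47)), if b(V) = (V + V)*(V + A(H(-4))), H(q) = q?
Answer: 351288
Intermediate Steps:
A(R) = -R/4 (A(R) = R*(-¼) = -R/4)
b(V) = 2*V*(1 + V) (b(V) = (V + V)*(V - ¼*(-4)) = (2*V)*(V + 1) = (2*V)*(1 + V) = 2*V*(1 + V))
(-2830 + 2872)*(4040 + b(-47)) = (-2830 + 2872)*(4040 + 2*(-47)*(1 - 47)) = 42*(4040 + 2*(-47)*(-46)) = 42*(4040 + 4324) = 42*8364 = 351288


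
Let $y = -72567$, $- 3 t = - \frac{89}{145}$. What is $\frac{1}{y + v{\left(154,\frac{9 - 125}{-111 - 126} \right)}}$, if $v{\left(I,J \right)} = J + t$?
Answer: $- \frac{34365}{2493741104} \approx -1.3781 \cdot 10^{-5}$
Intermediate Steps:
$t = \frac{89}{435}$ ($t = - \frac{\left(-89\right) \frac{1}{145}}{3} = \left(- \frac{1}{3}\right) \left(- \frac{89}{145}\right) = \frac{89}{435} \approx 0.2046$)
$v{\left(I,J \right)} = \frac{89}{435} + J$ ($v{\left(I,J \right)} = J + \frac{89}{435} = \frac{89}{435} + J$)
$\frac{1}{y + v{\left(154,\frac{9 - 125}{-111 - 126} \right)}} = \frac{1}{-72567 + \left(\frac{89}{435} + \frac{9 - 125}{-111 - 126}\right)} = \frac{1}{-72567 - \left(- \frac{89}{435} + \frac{116}{-237}\right)} = \frac{1}{-72567 + \left(\frac{89}{435} - - \frac{116}{237}\right)} = \frac{1}{-72567 + \left(\frac{89}{435} + \frac{116}{237}\right)} = \frac{1}{-72567 + \frac{23851}{34365}} = \frac{1}{- \frac{2493741104}{34365}} = - \frac{34365}{2493741104}$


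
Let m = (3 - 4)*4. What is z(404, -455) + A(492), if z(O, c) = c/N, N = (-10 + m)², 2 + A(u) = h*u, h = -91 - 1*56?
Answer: -2025193/28 ≈ -72328.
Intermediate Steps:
h = -147 (h = -91 - 56 = -147)
m = -4 (m = -1*4 = -4)
A(u) = -2 - 147*u
N = 196 (N = (-10 - 4)² = (-14)² = 196)
z(O, c) = c/196
z(404, -455) + A(492) = (1/196)*(-455) + (-2 - 147*492) = -65/28 + (-2 - 72324) = -65/28 - 72326 = -2025193/28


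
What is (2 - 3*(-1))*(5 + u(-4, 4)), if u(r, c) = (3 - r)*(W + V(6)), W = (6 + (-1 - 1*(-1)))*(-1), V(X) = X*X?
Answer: 1075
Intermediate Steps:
V(X) = X²
W = -6 (W = (6 + (-1 + 1))*(-1) = (6 + 0)*(-1) = 6*(-1) = -6)
u(r, c) = 90 - 30*r (u(r, c) = (3 - r)*(-6 + 6²) = (3 - r)*(-6 + 36) = (3 - r)*30 = 90 - 30*r)
(2 - 3*(-1))*(5 + u(-4, 4)) = (2 - 3*(-1))*(5 + (90 - 30*(-4))) = (2 + 3)*(5 + (90 + 120)) = 5*(5 + 210) = 5*215 = 1075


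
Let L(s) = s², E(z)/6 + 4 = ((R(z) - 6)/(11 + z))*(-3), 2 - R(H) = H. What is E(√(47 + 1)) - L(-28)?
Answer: -59056/73 + 504*√3/73 ≈ -797.03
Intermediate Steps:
R(H) = 2 - H
E(z) = -24 - 18*(-4 - z)/(11 + z) (E(z) = -24 + 6*((((2 - z) - 6)/(11 + z))*(-3)) = -24 + 6*(((-4 - z)/(11 + z))*(-3)) = -24 + 6*(-3*(-4 - z)/(11 + z)) = -24 - 18*(-4 - z)/(11 + z))
E(√(47 + 1)) - L(-28) = 6*(-32 - √(47 + 1))/(11 + √(47 + 1)) - 1*(-28)² = 6*(-32 - √48)/(11 + √48) - 1*784 = 6*(-32 - 4*√3)/(11 + 4*√3) - 784 = -784 + 6*(-32 - 4*√3)/(11 + 4*√3)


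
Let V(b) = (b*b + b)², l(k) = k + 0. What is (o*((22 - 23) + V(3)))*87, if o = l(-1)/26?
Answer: -957/2 ≈ -478.50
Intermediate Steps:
l(k) = k
V(b) = (b + b²)² (V(b) = (b² + b)² = (b + b²)²)
o = -1/26 ≈ -0.038462
(o*((22 - 23) + V(3)))*87 = -((22 - 23) + 3²*(1 + 3)²)/26*87 = -(-1 + 9*4²)/26*87 = -(-1 + 9*16)/26*87 = -(-1 + 144)/26*87 = -1/26*143*87 = -11/2*87 = -957/2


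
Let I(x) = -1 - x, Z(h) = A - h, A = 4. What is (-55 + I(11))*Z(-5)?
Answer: -603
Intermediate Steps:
Z(h) = 4 - h
(-55 + I(11))*Z(-5) = (-55 + (-1 - 1*11))*(4 - 1*(-5)) = (-55 + (-1 - 11))*(4 + 5) = (-55 - 12)*9 = -67*9 = -603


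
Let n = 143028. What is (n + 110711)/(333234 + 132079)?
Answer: 253739/465313 ≈ 0.54531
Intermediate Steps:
(n + 110711)/(333234 + 132079) = (143028 + 110711)/(333234 + 132079) = 253739/465313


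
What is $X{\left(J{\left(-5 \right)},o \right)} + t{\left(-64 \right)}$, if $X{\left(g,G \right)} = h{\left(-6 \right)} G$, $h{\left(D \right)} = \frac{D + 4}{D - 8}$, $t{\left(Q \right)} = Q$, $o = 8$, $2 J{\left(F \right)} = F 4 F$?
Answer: $- \frac{440}{7} \approx -62.857$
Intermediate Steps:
$J{\left(F \right)} = 2 F^{2}$ ($J{\left(F \right)} = \frac{F 4 F}{2} = \frac{4 F F}{2} = \frac{4 F^{2}}{2} = 2 F^{2}$)
$h{\left(D \right)} = \frac{4 + D}{-8 + D}$
$X{\left(g,G \right)} = \frac{G}{7}$ ($X{\left(g,G \right)} = \frac{4 - 6}{-8 - 6} G = \frac{1}{-14} \left(-2\right) G = \left(- \frac{1}{14}\right) \left(-2\right) G = \frac{G}{7}$)
$X{\left(J{\left(-5 \right)},o \right)} + t{\left(-64 \right)} = \frac{1}{7} \cdot 8 - 64 = \frac{8}{7} - 64 = - \frac{440}{7}$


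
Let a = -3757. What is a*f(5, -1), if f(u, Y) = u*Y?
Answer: 18785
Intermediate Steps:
f(u, Y) = Y*u
a*f(5, -1) = -(-3757)*5 = -3757*(-5) = 18785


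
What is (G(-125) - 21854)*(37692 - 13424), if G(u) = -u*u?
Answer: -909540372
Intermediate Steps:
G(u) = -u**2
(G(-125) - 21854)*(37692 - 13424) = (-1*(-125)**2 - 21854)*(37692 - 13424) = (-1*15625 - 21854)*24268 = (-15625 - 21854)*24268 = -37479*24268 = -909540372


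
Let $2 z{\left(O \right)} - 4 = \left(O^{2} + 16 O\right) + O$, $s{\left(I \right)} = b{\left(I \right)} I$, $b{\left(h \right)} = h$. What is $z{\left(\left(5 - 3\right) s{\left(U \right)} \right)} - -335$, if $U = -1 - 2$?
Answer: $652$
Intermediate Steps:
$U = -3$
$s{\left(I \right)} = I^{2}$ ($s{\left(I \right)} = I I = I^{2}$)
$z{\left(O \right)} = 2 + \frac{O^{2}}{2} + \frac{17 O}{2}$ ($z{\left(O \right)} = 2 + \frac{\left(O^{2} + 16 O\right) + O}{2} = 2 + \frac{O^{2} + 17 O}{2} = 2 + \left(\frac{O^{2}}{2} + \frac{17 O}{2}\right) = 2 + \frac{O^{2}}{2} + \frac{17 O}{2}$)
$z{\left(\left(5 - 3\right) s{\left(U \right)} \right)} - -335 = \left(2 + \frac{\left(\left(5 - 3\right) \left(-3\right)^{2}\right)^{2}}{2} + \frac{17 \left(5 - 3\right) \left(-3\right)^{2}}{2}\right) - -335 = \left(2 + \frac{\left(2 \cdot 9\right)^{2}}{2} + \frac{17 \cdot 2 \cdot 9}{2}\right) + 335 = \left(2 + \frac{18^{2}}{2} + \frac{17}{2} \cdot 18\right) + 335 = \left(2 + \frac{1}{2} \cdot 324 + 153\right) + 335 = \left(2 + 162 + 153\right) + 335 = 317 + 335 = 652$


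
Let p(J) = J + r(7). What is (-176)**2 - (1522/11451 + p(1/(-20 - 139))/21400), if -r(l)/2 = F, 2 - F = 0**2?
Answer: 402306020998229/12987724200 ≈ 30976.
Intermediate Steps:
F = 2 (F = 2 - 1*0**2 = 2 - 1*0 = 2 + 0 = 2)
r(l) = -4 (r(l) = -2*2 = -4)
p(J) = -4 + J (p(J) = J - 4 = -4 + J)
(-176)**2 - (1522/11451 + p(1/(-20 - 139))/21400) = (-176)**2 - (1522/11451 + (-4 + 1/(-20 - 139))/21400) = 30976 - (1522*(1/11451) + (-4 + 1/(-159))*(1/21400)) = 30976 - (1522/11451 + (-4 - 1/159)*(1/21400)) = 30976 - (1522/11451 - 637/159*1/21400) = 30976 - (1522/11451 - 637/3402600) = 30976 - 1*1723820971/12987724200 = 30976 - 1723820971/12987724200 = 402306020998229/12987724200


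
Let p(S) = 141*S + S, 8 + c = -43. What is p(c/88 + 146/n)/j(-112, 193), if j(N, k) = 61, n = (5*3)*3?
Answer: 12283/1980 ≈ 6.2035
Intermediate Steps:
c = -51 (c = -8 - 43 = -51)
n = 45 (n = 15*3 = 45)
p(S) = 142*S
p(c/88 + 146/n)/j(-112, 193) = (142*(-51/88 + 146/45))/61 = (142*(-51*1/88 + 146*(1/45)))*(1/61) = (142*(-51/88 + 146/45))*(1/61) = (142*(10553/3960))*(1/61) = (749263/1980)*(1/61) = 12283/1980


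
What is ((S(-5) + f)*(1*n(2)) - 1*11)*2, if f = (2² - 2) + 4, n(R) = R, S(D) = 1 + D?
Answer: -14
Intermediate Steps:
f = 6 (f = (4 - 2) + 4 = 2 + 4 = 6)
((S(-5) + f)*(1*n(2)) - 1*11)*2 = (((1 - 5) + 6)*(1*2) - 1*11)*2 = ((-4 + 6)*2 - 11)*2 = (2*2 - 11)*2 = (4 - 11)*2 = -7*2 = -14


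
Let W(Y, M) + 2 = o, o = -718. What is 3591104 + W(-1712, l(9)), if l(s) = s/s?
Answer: 3590384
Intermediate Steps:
l(s) = 1
W(Y, M) = -720 (W(Y, M) = -2 - 718 = -720)
3591104 + W(-1712, l(9)) = 3591104 - 720 = 3590384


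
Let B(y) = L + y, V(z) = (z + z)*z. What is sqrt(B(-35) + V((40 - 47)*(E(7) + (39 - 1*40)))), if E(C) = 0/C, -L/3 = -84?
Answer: 3*sqrt(35) ≈ 17.748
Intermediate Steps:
L = 252 (L = -3*(-84) = 252)
E(C) = 0
V(z) = 2*z**2 (V(z) = (2*z)*z = 2*z**2)
B(y) = 252 + y
sqrt(B(-35) + V((40 - 47)*(E(7) + (39 - 1*40)))) = sqrt((252 - 35) + 2*((40 - 47)*(0 + (39 - 1*40)))**2) = sqrt(217 + 2*(-7*(0 + (39 - 40)))**2) = sqrt(217 + 2*(-7*(0 - 1))**2) = sqrt(217 + 2*(-7*(-1))**2) = sqrt(217 + 2*7**2) = sqrt(217 + 2*49) = sqrt(217 + 98) = sqrt(315) = 3*sqrt(35)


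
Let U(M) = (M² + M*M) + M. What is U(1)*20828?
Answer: 62484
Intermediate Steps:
U(M) = M + 2*M² (U(M) = (M² + M²) + M = 2*M² + M = M + 2*M²)
U(1)*20828 = (1*(1 + 2*1))*20828 = (1*(1 + 2))*20828 = (1*3)*20828 = 3*20828 = 62484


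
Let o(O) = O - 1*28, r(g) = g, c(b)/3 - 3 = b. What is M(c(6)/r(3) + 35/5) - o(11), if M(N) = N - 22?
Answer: 11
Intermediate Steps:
c(b) = 9 + 3*b
o(O) = -28 + O (o(O) = O - 28 = -28 + O)
M(N) = -22 + N
M(c(6)/r(3) + 35/5) - o(11) = (-22 + ((9 + 3*6)/3 + 35/5)) - (-28 + 11) = (-22 + ((9 + 18)*(1/3) + 35*(1/5))) - 1*(-17) = (-22 + (27*(1/3) + 7)) + 17 = (-22 + (9 + 7)) + 17 = (-22 + 16) + 17 = -6 + 17 = 11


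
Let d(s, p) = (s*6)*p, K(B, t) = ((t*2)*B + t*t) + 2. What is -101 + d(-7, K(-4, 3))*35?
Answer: 19009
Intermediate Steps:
K(B, t) = 2 + t² + 2*B*t (K(B, t) = ((2*t)*B + t²) + 2 = (2*B*t + t²) + 2 = (t² + 2*B*t) + 2 = 2 + t² + 2*B*t)
d(s, p) = 6*p*s (d(s, p) = (6*s)*p = 6*p*s)
-101 + d(-7, K(-4, 3))*35 = -101 + (6*(2 + 3² + 2*(-4)*3)*(-7))*35 = -101 + (6*(2 + 9 - 24)*(-7))*35 = -101 + (6*(-13)*(-7))*35 = -101 + 546*35 = -101 + 19110 = 19009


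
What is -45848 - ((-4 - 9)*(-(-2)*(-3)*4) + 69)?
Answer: -46229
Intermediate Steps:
-45848 - ((-4 - 9)*(-(-2)*(-3)*4) + 69) = -45848 - (-13*(-2*3)*4 + 69) = -45848 - (-(-78)*4 + 69) = -45848 - (-13*(-24) + 69) = -45848 - (312 + 69) = -45848 - 1*381 = -45848 - 381 = -46229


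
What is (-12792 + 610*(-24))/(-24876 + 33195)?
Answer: -9144/2773 ≈ -3.2975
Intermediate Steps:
(-12792 + 610*(-24))/(-24876 + 33195) = (-12792 - 14640)/8319 = -27432*1/8319 = -9144/2773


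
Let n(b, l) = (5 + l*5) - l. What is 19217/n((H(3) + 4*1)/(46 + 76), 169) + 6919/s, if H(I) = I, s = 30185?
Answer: 584776984/20555985 ≈ 28.448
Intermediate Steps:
n(b, l) = 5 + 4*l (n(b, l) = (5 + 5*l) - l = 5 + 4*l)
19217/n((H(3) + 4*1)/(46 + 76), 169) + 6919/s = 19217/(5 + 4*169) + 6919/30185 = 19217/(5 + 676) + 6919*(1/30185) = 19217/681 + 6919/30185 = 584776984/20555985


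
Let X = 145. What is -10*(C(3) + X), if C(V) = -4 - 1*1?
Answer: -1400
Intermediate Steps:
C(V) = -5 (C(V) = -4 - 1 = -5)
-10*(C(3) + X) = -10*(-5 + 145) = -10*140 = -1400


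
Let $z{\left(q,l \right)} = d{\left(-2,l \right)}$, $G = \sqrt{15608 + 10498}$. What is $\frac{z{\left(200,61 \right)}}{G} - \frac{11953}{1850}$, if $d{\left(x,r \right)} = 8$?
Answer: $- \frac{11953}{1850} + \frac{4 \sqrt{26106}}{13053} \approx -6.4116$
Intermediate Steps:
$G = \sqrt{26106} \approx 161.57$
$z{\left(q,l \right)} = 8$
$\frac{z{\left(200,61 \right)}}{G} - \frac{11953}{1850} = \frac{8}{\sqrt{26106}} - \frac{11953}{1850} = 8 \frac{\sqrt{26106}}{26106} - \frac{11953}{1850} = \frac{4 \sqrt{26106}}{13053} - \frac{11953}{1850} = - \frac{11953}{1850} + \frac{4 \sqrt{26106}}{13053}$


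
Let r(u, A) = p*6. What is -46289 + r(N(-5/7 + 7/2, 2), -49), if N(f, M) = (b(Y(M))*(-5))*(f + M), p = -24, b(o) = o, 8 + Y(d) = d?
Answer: -46433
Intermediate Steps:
Y(d) = -8 + d
N(f, M) = (40 - 5*M)*(M + f) (N(f, M) = ((-8 + M)*(-5))*(f + M) = (40 - 5*M)*(M + f))
r(u, A) = -144 (r(u, A) = -24*6 = -144)
-46289 + r(N(-5/7 + 7/2, 2), -49) = -46289 - 144 = -46433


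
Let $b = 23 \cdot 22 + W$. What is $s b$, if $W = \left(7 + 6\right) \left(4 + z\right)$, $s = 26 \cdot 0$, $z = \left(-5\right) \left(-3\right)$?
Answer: $0$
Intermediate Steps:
$z = 15$
$s = 0$
$W = 247$ ($W = \left(7 + 6\right) \left(4 + 15\right) = 13 \cdot 19 = 247$)
$b = 753$ ($b = 23 \cdot 22 + 247 = 506 + 247 = 753$)
$s b = 0 \cdot 753 = 0$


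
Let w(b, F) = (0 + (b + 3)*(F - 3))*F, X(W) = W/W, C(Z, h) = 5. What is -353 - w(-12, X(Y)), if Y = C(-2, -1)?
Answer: -371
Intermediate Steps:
Y = 5
X(W) = 1
w(b, F) = F*(-3 + F)*(3 + b) (w(b, F) = (0 + (3 + b)*(-3 + F))*F = (0 + (-3 + F)*(3 + b))*F = ((-3 + F)*(3 + b))*F = F*(-3 + F)*(3 + b))
-353 - w(-12, X(Y)) = -353 - (-9 - 3*(-12) + 3*1 + 1*(-12)) = -353 - (-9 + 36 + 3 - 12) = -353 - 18 = -371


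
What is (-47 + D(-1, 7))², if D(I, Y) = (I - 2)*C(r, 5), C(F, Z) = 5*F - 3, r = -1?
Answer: 529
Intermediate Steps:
C(F, Z) = -3 + 5*F
D(I, Y) = 16 - 8*I (D(I, Y) = (I - 2)*(-3 + 5*(-1)) = (-2 + I)*(-3 - 5) = (-2 + I)*(-8) = 16 - 8*I)
(-47 + D(-1, 7))² = (-47 + (16 - 8*(-1)))² = (-47 + (16 + 8))² = (-47 + 24)² = (-23)² = 529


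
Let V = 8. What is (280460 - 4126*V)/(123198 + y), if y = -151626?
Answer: -20621/2369 ≈ -8.7045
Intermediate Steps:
(280460 - 4126*V)/(123198 + y) = (280460 - 4126*8)/(123198 - 151626) = (280460 - 33008)/(-28428) = 247452*(-1/28428) = -20621/2369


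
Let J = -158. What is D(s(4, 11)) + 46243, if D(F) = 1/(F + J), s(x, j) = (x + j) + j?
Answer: 6104075/132 ≈ 46243.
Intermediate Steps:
s(x, j) = x + 2*j (s(x, j) = (j + x) + j = x + 2*j)
D(F) = 1/(-158 + F) (D(F) = 1/(F - 158) = 1/(-158 + F))
D(s(4, 11)) + 46243 = 1/(-158 + (4 + 2*11)) + 46243 = 1/(-158 + (4 + 22)) + 46243 = 1/(-158 + 26) + 46243 = 1/(-132) + 46243 = -1/132 + 46243 = 6104075/132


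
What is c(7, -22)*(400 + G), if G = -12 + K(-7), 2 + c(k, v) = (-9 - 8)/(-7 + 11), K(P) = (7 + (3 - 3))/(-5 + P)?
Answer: -116225/48 ≈ -2421.4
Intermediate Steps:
K(P) = 7/(-5 + P) (K(P) = (7 + 0)/(-5 + P) = 7/(-5 + P))
c(k, v) = -25/4 (c(k, v) = -2 + (-9 - 8)/(-7 + 11) = -2 - 17/4 = -25/4)
G = -151/12 (G = -12 + 7/(-5 - 7) = -12 + 7/(-12) = -12 + 7*(-1/12) = -12 - 7/12 = -151/12 ≈ -12.583)
c(7, -22)*(400 + G) = -25*(400 - 151/12)/4 = -25/4*4649/12 = -116225/48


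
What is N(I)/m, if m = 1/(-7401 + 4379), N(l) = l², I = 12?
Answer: -435168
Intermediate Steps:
m = -1/3022 (m = 1/(-3022) = -1/3022 ≈ -0.00033091)
N(I)/m = 12²/(-1/3022) = 144*(-3022) = -435168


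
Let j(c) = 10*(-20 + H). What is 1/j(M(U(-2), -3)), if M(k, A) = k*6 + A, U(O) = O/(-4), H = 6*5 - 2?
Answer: 1/80 ≈ 0.012500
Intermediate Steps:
H = 28 (H = 30 - 2 = 28)
U(O) = -O/4 (U(O) = O*(-¼) = -O/4)
M(k, A) = A + 6*k (M(k, A) = 6*k + A = A + 6*k)
j(c) = 80 (j(c) = 10*(-20 + 28) = 10*8 = 80)
1/j(M(U(-2), -3)) = 1/80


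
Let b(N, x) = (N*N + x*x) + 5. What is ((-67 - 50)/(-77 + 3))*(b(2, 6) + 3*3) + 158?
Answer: 9005/37 ≈ 243.38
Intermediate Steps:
b(N, x) = 5 + N² + x² (b(N, x) = (N² + x²) + 5 = 5 + N² + x²)
((-67 - 50)/(-77 + 3))*(b(2, 6) + 3*3) + 158 = ((-67 - 50)/(-77 + 3))*((5 + 2² + 6²) + 3*3) + 158 = (-117/(-74))*((5 + 4 + 36) + 9) + 158 = (-117*(-1/74))*(45 + 9) + 158 = (117/74)*54 + 158 = 3159/37 + 158 = 9005/37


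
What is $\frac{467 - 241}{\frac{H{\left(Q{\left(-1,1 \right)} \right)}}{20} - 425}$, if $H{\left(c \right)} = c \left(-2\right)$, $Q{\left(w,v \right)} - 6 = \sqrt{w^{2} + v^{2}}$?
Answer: $- \frac{4809280}{9056767} + \frac{1130 \sqrt{2}}{9056767} \approx -0.53084$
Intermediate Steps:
$Q{\left(w,v \right)} = 6 + \sqrt{v^{2} + w^{2}}$ ($Q{\left(w,v \right)} = 6 + \sqrt{w^{2} + v^{2}} = 6 + \sqrt{v^{2} + w^{2}}$)
$H{\left(c \right)} = - 2 c$
$\frac{467 - 241}{\frac{H{\left(Q{\left(-1,1 \right)} \right)}}{20} - 425} = \frac{467 - 241}{\frac{\left(-2\right) \left(6 + \sqrt{1^{2} + \left(-1\right)^{2}}\right)}{20} - 425} = \frac{226}{- 2 \left(6 + \sqrt{1 + 1}\right) \frac{1}{20} - 425} = \frac{226}{- 2 \left(6 + \sqrt{2}\right) \frac{1}{20} - 425} = \frac{226}{\left(-12 - 2 \sqrt{2}\right) \frac{1}{20} - 425} = \frac{226}{\left(- \frac{3}{5} - \frac{\sqrt{2}}{10}\right) - 425} = \frac{226}{- \frac{2128}{5} - \frac{\sqrt{2}}{10}}$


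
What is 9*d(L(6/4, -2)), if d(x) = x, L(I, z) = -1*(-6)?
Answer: 54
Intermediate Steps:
L(I, z) = 6
9*d(L(6/4, -2)) = 9*6 = 54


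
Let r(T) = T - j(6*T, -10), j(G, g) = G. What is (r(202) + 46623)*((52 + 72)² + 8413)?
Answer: 1085087657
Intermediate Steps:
r(T) = -5*T (r(T) = T - 6*T = -5*T)
(r(202) + 46623)*((52 + 72)² + 8413) = (-5*202 + 46623)*((52 + 72)² + 8413) = (-1010 + 46623)*(124² + 8413) = 45613*(15376 + 8413) = 45613*23789 = 1085087657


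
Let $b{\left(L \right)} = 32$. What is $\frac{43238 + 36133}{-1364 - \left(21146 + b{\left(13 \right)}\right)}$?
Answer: $- \frac{26457}{7514} \approx -3.521$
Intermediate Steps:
$\frac{43238 + 36133}{-1364 - \left(21146 + b{\left(13 \right)}\right)} = \frac{43238 + 36133}{-1364 - 21178} = \frac{79371}{-1364 - 21178} = \frac{79371}{-22542} = 79371 \left(- \frac{1}{22542}\right) = - \frac{26457}{7514}$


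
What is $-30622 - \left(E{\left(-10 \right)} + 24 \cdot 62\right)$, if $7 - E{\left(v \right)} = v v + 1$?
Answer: $-32016$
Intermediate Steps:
$E{\left(v \right)} = 6 - v^{2}$ ($E{\left(v \right)} = 7 - \left(v v + 1\right) = 7 - \left(v^{2} + 1\right) = 7 - \left(1 + v^{2}\right) = 6 - v^{2}$)
$-30622 - \left(E{\left(-10 \right)} + 24 \cdot 62\right) = -30622 - \left(\left(6 - \left(-10\right)^{2}\right) + 24 \cdot 62\right) = -30622 - \left(\left(6 - 100\right) + 1488\right) = -30622 - \left(-94 + 1488\right) = -30622 - 1394 = -32016$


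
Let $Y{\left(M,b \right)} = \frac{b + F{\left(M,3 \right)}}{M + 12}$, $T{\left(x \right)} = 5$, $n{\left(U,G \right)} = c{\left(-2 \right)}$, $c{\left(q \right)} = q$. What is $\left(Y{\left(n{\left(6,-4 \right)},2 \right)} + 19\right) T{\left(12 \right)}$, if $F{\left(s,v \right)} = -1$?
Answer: $\frac{191}{2} \approx 95.5$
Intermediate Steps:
$n{\left(U,G \right)} = -2$
$Y{\left(M,b \right)} = \frac{-1 + b}{12 + M}$ ($Y{\left(M,b \right)} = \frac{b - 1}{M + 12} = \frac{-1 + b}{12 + M}$)
$\left(Y{\left(n{\left(6,-4 \right)},2 \right)} + 19\right) T{\left(12 \right)} = \left(\frac{-1 + 2}{12 - 2} + 19\right) 5 = \left(\frac{1}{10} \cdot 1 + 19\right) 5 = \left(\frac{1}{10} + 19\right) 5 = \frac{191}{10} \cdot 5 = \frac{191}{2}$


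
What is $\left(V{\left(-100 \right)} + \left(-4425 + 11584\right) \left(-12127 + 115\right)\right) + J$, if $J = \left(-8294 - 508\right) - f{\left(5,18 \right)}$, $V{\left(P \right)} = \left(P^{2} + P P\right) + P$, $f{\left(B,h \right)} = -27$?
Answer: $-85982783$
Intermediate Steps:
$V{\left(P \right)} = P + 2 P^{2}$ ($V{\left(P \right)} = \left(P^{2} + P^{2}\right) + P = 2 P^{2} + P = P + 2 P^{2}$)
$J = -8775$ ($J = \left(-8294 - 508\right) - -27 = -8802 + 27 = -8775$)
$\left(V{\left(-100 \right)} + \left(-4425 + 11584\right) \left(-12127 + 115\right)\right) + J = \left(- 100 \left(1 + 2 \left(-100\right)\right) + \left(-4425 + 11584\right) \left(-12127 + 115\right)\right) - 8775 = \left(- 100 \left(1 - 200\right) + 7159 \left(-12012\right)\right) - 8775 = \left(\left(-100\right) \left(-199\right) - 85993908\right) - 8775 = \left(19900 - 85993908\right) - 8775 = -85974008 - 8775 = -85982783$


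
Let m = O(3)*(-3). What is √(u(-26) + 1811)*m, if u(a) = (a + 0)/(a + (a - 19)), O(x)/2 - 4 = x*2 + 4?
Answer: -84*√9131097/71 ≈ -3575.1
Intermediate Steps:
O(x) = 16 + 4*x (O(x) = 8 + 2*(x*2 + 4) = 8 + 2*(2*x + 4) = 8 + 2*(4 + 2*x) = 8 + (8 + 4*x) = 16 + 4*x)
u(a) = a/(-19 + 2*a) (u(a) = a/(a + (-19 + a)) = a/(-19 + 2*a))
m = -84 (m = (16 + 4*3)*(-3) = (16 + 12)*(-3) = 28*(-3) = -84)
√(u(-26) + 1811)*m = √(-26/(-19 + 2*(-26)) + 1811)*(-84) = √(-26/(-19 - 52) + 1811)*(-84) = √(-26/(-71) + 1811)*(-84) = √(-26*(-1/71) + 1811)*(-84) = √(26/71 + 1811)*(-84) = √(128607/71)*(-84) = (√9131097/71)*(-84) = -84*√9131097/71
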